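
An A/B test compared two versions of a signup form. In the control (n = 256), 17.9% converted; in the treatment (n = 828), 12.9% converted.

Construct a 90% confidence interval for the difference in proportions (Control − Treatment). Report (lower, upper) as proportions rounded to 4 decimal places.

(0.0062, 0.0938)

SE₁ = √(p̂₁(1−p̂₁)/n₁) = √(0.1790·0.8210/256) = 0.02396; SE₂ = √(0.1290·0.8710/828) = 0.01165.
Independent samples: SE of the difference = √(SE₁² + SE₂²) = √(0.0005740816 + 0.0001357225) = 0.02664.
z* for 90% confidence is 1.645, so the margin of error is 1.645 × 0.02664 = 0.04382.
Point estimate p̂₁ − p̂₂ = 0.1790 − 0.1290 = 0.0500.
0.0500 ± 0.04382 → (0.0062, 0.0938).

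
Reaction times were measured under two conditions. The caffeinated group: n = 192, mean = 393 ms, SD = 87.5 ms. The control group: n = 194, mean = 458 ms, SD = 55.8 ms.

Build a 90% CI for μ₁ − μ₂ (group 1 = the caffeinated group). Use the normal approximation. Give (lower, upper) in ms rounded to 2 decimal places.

Per-group SEs: s₁/√n₁ = 87.5/√192 = 6.3148, s₂/√n₂ = 55.8/√194 = 4.0062.
Unpooled SE of the difference: √(39.87669904 + 16.04963844) = 7.4784.
Margin of error = z* · SE = 1.645 × 7.4784 = 12.3020.
x̄₁ − x̄₂ = 393 − 458 = -65.0000.
CI: -65.0000 ± 12.3020 = (-77.30, -52.70).

(-77.30, -52.70)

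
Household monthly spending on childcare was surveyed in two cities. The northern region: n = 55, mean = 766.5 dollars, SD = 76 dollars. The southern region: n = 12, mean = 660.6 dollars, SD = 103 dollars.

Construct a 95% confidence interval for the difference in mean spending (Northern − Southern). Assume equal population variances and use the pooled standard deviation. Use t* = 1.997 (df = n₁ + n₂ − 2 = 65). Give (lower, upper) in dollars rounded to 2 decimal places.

Pooled variance s_p² = [54·76² + 11·103²] / (55+12−2) = 6593.8923, so s_p = 81.2028.
SE_diff = s_p·√(1/n₁ + 1/n₂) = 81.2028·√(1/55 + 1/12) = 25.8724.
t* = 1.997; margin = 1.997 × 25.8724 = 51.6672.
Difference = 766.5 − 660.6 = 105.9000.
105.9000 ± 51.6672 → (54.23, 157.57).

(54.23, 157.57)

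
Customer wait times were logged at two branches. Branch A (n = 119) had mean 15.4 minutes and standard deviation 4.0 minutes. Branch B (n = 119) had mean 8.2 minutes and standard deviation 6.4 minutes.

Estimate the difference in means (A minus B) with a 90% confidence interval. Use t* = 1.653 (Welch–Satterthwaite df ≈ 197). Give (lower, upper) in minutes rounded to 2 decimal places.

(6.06, 8.34)

Standard errors of each mean: 4.0/√119 = 0.3667 and 6.4/√119 = 0.5867.
SE(x̄₁ − x̄₂) = √(0.3667² + 0.5867²) = 0.6919 for independent samples with unequal variances.
With t* = 1.653, the margin is 1.653 × 0.6919 = 1.1437.
x̄₁ − x̄₂ = 15.4 − 8.2 = 7.2000; the interval is 7.2000 ± 1.1437 = (6.06, 8.34).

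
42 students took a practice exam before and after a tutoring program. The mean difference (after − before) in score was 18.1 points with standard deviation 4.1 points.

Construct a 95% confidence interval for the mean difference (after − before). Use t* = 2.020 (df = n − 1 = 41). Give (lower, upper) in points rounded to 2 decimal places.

(16.82, 19.38)

This is a matched-pairs design, so SE = s_d/√n = 4.1/√42 = 0.6326.
Margin = 2.020 × 0.6326 = 1.2779; the interval is 18.1 ± 1.2779 = (16.82, 19.38).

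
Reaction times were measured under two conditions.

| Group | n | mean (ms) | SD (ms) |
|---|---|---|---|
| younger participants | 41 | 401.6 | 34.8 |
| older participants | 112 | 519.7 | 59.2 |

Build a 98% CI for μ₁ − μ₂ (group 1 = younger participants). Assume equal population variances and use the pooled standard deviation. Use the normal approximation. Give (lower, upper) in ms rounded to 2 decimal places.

(-140.95, -95.25)

Pooled variance s_p² = [40·34.8² + 111·59.2²] / (41+112−2) = 2897.0638, so s_p = 53.8244.
SE_diff = s_p·√(1/n₁ + 1/n₂) = 53.8244·√(1/41 + 1/112) = 9.8248.
z* = 2.326; margin = 2.326 × 9.8248 = 22.8525.
Difference = 401.6 − 519.7 = -118.1000.
-118.1000 ± 22.8525 → (-140.95, -95.25).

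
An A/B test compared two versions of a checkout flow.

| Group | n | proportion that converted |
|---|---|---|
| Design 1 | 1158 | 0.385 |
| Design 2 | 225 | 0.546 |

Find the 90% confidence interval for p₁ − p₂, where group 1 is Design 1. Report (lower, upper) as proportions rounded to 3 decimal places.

The two standard errors are √(0.3850×0.6150/1158) = 0.01430 and √(0.5460×0.4540/225) = 0.03319.
Because the samples are independent, SE_diff = √(0.01430² + 0.03319²) = 0.03614.
Using z* = 1.645 for 90%, ME = 1.645 × 0.03614 = 0.05945.
p̂₁ − p̂₂ = -0.1610; interval -0.1610 ± 0.05945 gives (-0.220, -0.102).

(-0.220, -0.102)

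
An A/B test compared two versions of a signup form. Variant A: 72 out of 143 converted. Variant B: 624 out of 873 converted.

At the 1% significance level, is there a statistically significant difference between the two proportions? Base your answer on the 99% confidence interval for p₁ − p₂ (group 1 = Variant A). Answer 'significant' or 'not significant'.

significant

p̂₁ = 72/143 = 0.5035 and p̂₂ = 624/873 = 0.7148.
SE₁ = √(p̂₁(1−p̂₁)/n₁) = √(0.5035·0.4965/143) = 0.04181; SE₂ = √(0.7148·0.2852/873) = 0.01528.
Independent samples: SE of the difference = √(SE₁² + SE₂²) = √(0.0017480761 + 0.0002334784) = 0.04451.
z* for 99% confidence is 2.576, so the margin of error is 2.576 × 0.04451 = 0.11466.
Point estimate p̂₁ − p̂₂ = 0.5035 − 0.7148 = -0.2113.
-0.2113 ± 0.11466 → (-0.32596, -0.09664).
The interval (-0.32596, -0.09664) does not contain 0, so the difference is significant.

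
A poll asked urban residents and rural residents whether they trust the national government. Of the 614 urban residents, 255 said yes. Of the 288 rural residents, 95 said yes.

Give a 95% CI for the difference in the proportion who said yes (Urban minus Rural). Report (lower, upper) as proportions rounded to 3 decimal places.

(0.019, 0.152)

First, p̂₁ = 255/614 = 0.4153; p̂₂ = 95/288 = 0.3299.
The two standard errors are √(0.4153×0.5847/614) = 0.01989 and √(0.3299×0.6701/288) = 0.02771.
Because the samples are independent, SE_diff = √(0.01989² + 0.02771²) = 0.03411.
Using z* = 1.960 for 95%, ME = 1.960 × 0.03411 = 0.06686.
p̂₁ − p̂₂ = 0.0854; interval 0.0854 ± 0.06686 gives (0.019, 0.152).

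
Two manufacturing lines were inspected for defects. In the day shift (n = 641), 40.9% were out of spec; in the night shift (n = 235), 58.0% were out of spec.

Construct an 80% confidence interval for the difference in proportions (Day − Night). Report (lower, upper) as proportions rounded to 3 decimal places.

(-0.219, -0.123)

The two standard errors are √(0.4090×0.5910/641) = 0.01942 and √(0.5800×0.4200/235) = 0.03220.
Because the samples are independent, SE_diff = √(0.01942² + 0.03220²) = 0.03760.
Using z* = 1.282 for 80%, ME = 1.282 × 0.03760 = 0.04820.
p̂₁ − p̂₂ = -0.1710; interval -0.1710 ± 0.04820 gives (-0.219, -0.123).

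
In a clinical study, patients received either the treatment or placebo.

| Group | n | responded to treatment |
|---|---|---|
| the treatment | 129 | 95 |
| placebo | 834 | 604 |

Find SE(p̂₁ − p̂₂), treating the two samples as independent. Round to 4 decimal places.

p̂₁ = 95/129 = 0.7364 and p̂₂ = 604/834 = 0.7242.
SE₁ = √(p̂₁(1−p̂₁)/n₁) = √(0.7364·0.2636/129) = 0.03879; SE₂ = √(0.7242·0.2758/834) = 0.01548.
Independent samples: SE of the difference = √(SE₁² + SE₂²) = √(0.0015046641 + 0.0002396304) = 0.04176.

0.0418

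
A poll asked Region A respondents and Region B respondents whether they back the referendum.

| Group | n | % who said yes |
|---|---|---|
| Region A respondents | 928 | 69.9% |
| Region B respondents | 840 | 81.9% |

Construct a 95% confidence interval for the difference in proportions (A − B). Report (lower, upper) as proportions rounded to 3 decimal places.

(-0.159, -0.081)

Each SE is √(p̂(1−p̂)/n): √(0.6990·0.3010/928) = 0.01506 and √(0.8190·0.1810/840) = 0.01328.
SE(p̂₁ − p̂₂) = √(SE₁² + SE₂²) = √(0.0002268036 + 0.0001763584) = 0.02008, since the two samples are independent.
At 95% confidence z* = 1.960; margin = 1.960 × 0.02008 = 0.03936.
The difference is 0.6990 − 0.8190 = -0.1200, so the interval is -0.1200 ± 0.03936 = (-0.159, -0.081).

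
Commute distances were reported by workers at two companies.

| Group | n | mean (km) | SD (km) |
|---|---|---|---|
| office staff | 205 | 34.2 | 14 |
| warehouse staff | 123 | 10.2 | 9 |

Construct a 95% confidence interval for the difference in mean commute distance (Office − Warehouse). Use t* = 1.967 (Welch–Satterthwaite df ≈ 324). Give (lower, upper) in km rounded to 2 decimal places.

(21.50, 26.50)

Standard errors of each mean: 14/√205 = 0.9778 and 9/√123 = 0.8115.
SE(x̄₁ − x̄₂) = √(0.9778² + 0.8115²) = 1.2707 for independent samples with unequal variances.
With t* = 1.967, the margin is 1.967 × 1.2707 = 2.4995.
x̄₁ − x̄₂ = 34.2 − 10.2 = 24.0000; the interval is 24.0000 ± 2.4995 = (21.50, 26.50).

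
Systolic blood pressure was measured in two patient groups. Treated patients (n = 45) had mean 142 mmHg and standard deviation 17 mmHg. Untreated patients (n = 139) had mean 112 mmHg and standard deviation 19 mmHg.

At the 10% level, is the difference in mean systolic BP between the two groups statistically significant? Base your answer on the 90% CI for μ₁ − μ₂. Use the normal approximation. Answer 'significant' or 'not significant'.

SE₁ = s₁/√n₁ = 17/√45 = 2.5342; SE₂ = 19/√139 = 1.6116.
Independent samples, unequal variances: SE_diff = √(SE₁² + SE₂²) = √(6.42216964 + 2.59725456) = 3.0032.
z* = 1.645, so margin of error = 1.645 × 3.0032 = 4.9403.
Difference in means = 142 − 112 = 30.0000.
30.0000 ± 4.9403 → (25.0597, 34.9403).
The interval (25.0597, 34.9403) does not contain 0, so the difference is significant.

significant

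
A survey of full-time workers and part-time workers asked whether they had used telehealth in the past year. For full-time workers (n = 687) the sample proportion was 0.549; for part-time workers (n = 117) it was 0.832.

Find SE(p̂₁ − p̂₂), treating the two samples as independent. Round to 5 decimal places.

0.03943

SE₁ = √(p̂₁(1−p̂₁)/n₁) = √(0.5490·0.4510/687) = 0.01898; SE₂ = √(0.8320·0.1680/117) = 0.03456.
Independent samples: SE of the difference = √(SE₁² + SE₂²) = √(0.0003602404 + 0.0011943936) = 0.03943.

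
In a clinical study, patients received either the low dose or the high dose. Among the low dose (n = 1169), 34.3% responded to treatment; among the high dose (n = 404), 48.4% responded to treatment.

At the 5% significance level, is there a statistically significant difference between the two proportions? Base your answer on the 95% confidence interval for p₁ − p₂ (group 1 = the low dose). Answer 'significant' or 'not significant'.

significant

Each SE is √(p̂(1−p̂)/n): √(0.3430·0.6570/1169) = 0.01388 and √(0.4840·0.5160/404) = 0.02486.
SE(p̂₁ − p̂₂) = √(SE₁² + SE₂²) = √(0.0001926544 + 0.0006180196) = 0.02847, since the two samples are independent.
At 95% confidence z* = 1.960; margin = 1.960 × 0.02847 = 0.05580.
The difference is 0.3430 − 0.4840 = -0.1410, so the interval is -0.1410 ± 0.05580 = (-0.19680, -0.08520).
The interval (-0.19680, -0.08520) does not contain 0, so the difference is significant.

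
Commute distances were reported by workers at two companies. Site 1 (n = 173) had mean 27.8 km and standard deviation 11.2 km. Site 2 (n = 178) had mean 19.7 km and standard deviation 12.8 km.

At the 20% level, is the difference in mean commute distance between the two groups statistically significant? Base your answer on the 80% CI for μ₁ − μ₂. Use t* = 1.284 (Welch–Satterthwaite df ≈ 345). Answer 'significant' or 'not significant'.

significant

Per-group SEs: s₁/√n₁ = 11.2/√173 = 0.8515, s₂/√n₂ = 12.8/√178 = 0.9594.
Unpooled SE of the difference: √(0.72505225 + 0.92044836) = 1.2828.
Margin of error = t* · SE = 1.284 × 1.2828 = 1.6471.
x̄₁ − x̄₂ = 27.8 − 19.7 = 8.1000.
CI: 8.1000 ± 1.6471 = (6.4529, 9.7471).
The interval (6.4529, 9.7471) does not contain 0, so the difference is significant.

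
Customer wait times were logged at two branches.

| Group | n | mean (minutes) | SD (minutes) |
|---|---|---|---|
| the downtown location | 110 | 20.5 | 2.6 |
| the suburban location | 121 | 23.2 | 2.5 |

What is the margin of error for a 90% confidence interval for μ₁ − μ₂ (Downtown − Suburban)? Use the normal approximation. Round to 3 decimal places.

Per-group SEs: s₁/√n₁ = 2.6/√110 = 0.2479, s₂/√n₂ = 2.5/√121 = 0.2273.
Unpooled SE of the difference: √(0.06145441 + 0.05166529) = 0.3363.
Margin of error = z* · SE = 1.645 × 0.3363 = 0.5532.

0.553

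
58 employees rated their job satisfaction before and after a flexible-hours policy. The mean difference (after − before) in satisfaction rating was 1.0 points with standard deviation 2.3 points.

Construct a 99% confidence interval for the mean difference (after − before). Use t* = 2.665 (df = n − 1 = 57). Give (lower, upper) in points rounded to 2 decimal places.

(0.20, 1.80)

This is a matched-pairs design, so SE = s_d/√n = 2.3/√58 = 0.3020.
Margin = 2.665 × 0.3020 = 0.8048; the interval is 1.0 ± 0.8048 = (0.20, 1.80).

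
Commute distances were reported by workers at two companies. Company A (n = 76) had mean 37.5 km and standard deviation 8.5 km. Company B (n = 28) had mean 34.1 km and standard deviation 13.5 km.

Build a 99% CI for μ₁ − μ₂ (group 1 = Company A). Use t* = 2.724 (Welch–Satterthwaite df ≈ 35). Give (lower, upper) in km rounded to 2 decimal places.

(-4.04, 10.84)

Standard errors of each mean: 8.5/√76 = 0.9750 and 13.5/√28 = 2.5513.
SE(x̄₁ − x̄₂) = √(0.9750² + 2.5513²) = 2.7313 for independent samples with unequal variances.
With t* = 2.724, the margin is 2.724 × 2.7313 = 7.4401.
x̄₁ − x̄₂ = 37.5 − 34.1 = 3.4000; the interval is 3.4000 ± 7.4401 = (-4.04, 10.84).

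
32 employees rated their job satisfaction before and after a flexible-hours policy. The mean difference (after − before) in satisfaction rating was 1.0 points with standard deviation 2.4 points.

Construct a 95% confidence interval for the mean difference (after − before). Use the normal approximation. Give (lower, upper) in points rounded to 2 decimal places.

This is a matched-pairs design, so SE = s_d/√n = 2.4/√32 = 0.4243.
Margin = 1.960 × 0.4243 = 0.8316; the interval is 1.0 ± 0.8316 = (0.17, 1.83).

(0.17, 1.83)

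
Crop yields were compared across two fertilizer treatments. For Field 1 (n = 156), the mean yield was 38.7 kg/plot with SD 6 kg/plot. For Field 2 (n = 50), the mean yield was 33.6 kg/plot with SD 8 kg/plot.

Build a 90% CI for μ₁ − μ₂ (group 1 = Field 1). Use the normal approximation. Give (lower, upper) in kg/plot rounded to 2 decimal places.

Per-group SEs: s₁/√n₁ = 6/√156 = 0.4804, s₂/√n₂ = 8/√50 = 1.1314.
Unpooled SE of the difference: √(0.23078416 + 1.28006596) = 1.2292.
Margin of error = z* · SE = 1.645 × 1.2292 = 2.0220.
x̄₁ − x̄₂ = 38.7 − 33.6 = 5.1000.
CI: 5.1000 ± 2.0220 = (3.08, 7.12).

(3.08, 7.12)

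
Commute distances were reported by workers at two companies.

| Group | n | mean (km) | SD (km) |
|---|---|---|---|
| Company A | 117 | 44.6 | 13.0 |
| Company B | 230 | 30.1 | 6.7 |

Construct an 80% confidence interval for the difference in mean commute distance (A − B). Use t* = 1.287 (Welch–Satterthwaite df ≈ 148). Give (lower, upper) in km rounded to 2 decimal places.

(12.85, 16.15)

Per-group SEs: s₁/√n₁ = 13.0/√117 = 1.2019, s₂/√n₂ = 6.7/√230 = 0.4418.
Unpooled SE of the difference: √(1.44456361 + 0.19518724) = 1.2805.
Margin of error = t* · SE = 1.287 × 1.2805 = 1.6480.
x̄₁ − x̄₂ = 44.6 − 30.1 = 14.5000.
CI: 14.5000 ± 1.6480 = (12.85, 16.15).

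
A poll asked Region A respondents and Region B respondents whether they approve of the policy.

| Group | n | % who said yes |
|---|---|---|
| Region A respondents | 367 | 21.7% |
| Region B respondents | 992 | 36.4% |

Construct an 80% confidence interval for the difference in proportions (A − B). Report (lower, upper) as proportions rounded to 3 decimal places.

Each SE is √(p̂(1−p̂)/n): √(0.2170·0.7830/367) = 0.02152 and √(0.3640·0.6360/992) = 0.01528.
SE(p̂₁ − p̂₂) = √(SE₁² + SE₂²) = √(0.0004631104 + 0.0002334784) = 0.02639, since the two samples are independent.
At 80% confidence z* = 1.282; margin = 1.282 × 0.02639 = 0.03383.
The difference is 0.2170 − 0.3640 = -0.1470, so the interval is -0.1470 ± 0.03383 = (-0.181, -0.113).

(-0.181, -0.113)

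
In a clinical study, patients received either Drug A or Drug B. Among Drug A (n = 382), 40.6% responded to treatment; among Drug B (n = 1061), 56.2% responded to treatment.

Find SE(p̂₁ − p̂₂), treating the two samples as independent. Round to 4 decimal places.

0.0294

The two standard errors are √(0.4060×0.5940/382) = 0.02513 and √(0.5620×0.4380/1061) = 0.01523.
Because the samples are independent, SE_diff = √(0.02513² + 0.01523²) = 0.02938.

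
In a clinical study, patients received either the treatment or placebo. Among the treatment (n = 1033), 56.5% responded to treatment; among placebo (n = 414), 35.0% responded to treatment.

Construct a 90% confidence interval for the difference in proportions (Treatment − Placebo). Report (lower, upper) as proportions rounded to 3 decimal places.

The two standard errors are √(0.5650×0.4350/1033) = 0.01542 and √(0.3500×0.6500/414) = 0.02344.
Because the samples are independent, SE_diff = √(0.01542² + 0.02344²) = 0.02806.
Using z* = 1.645 for 90%, ME = 1.645 × 0.02806 = 0.04616.
p̂₁ − p̂₂ = 0.2150; interval 0.2150 ± 0.04616 gives (0.169, 0.261).

(0.169, 0.261)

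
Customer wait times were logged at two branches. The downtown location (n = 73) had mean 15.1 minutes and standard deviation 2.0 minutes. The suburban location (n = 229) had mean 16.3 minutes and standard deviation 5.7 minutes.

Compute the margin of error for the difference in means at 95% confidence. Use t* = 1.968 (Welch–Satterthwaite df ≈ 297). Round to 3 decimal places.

Standard errors of each mean: 2.0/√73 = 0.2341 and 5.7/√229 = 0.3767.
SE(x̄₁ − x̄₂) = √(0.2341² + 0.3767²) = 0.4435 for independent samples with unequal variances.
With t* = 1.968, the margin is 1.968 × 0.4435 = 0.8728.

0.873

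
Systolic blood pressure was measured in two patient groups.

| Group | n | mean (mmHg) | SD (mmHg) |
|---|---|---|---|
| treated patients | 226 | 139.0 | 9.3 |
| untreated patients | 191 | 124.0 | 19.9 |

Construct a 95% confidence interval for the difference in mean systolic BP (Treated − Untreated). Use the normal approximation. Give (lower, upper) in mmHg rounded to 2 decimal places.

(11.93, 18.07)

Per-group SEs: s₁/√n₁ = 9.3/√226 = 0.6186, s₂/√n₂ = 19.9/√191 = 1.4399.
Unpooled SE of the difference: √(0.38266596 + 2.07331201) = 1.5672.
Margin of error = z* · SE = 1.960 × 1.5672 = 3.0717.
x̄₁ − x̄₂ = 139.0 − 124.0 = 15.0000.
CI: 15.0000 ± 3.0717 = (11.93, 18.07).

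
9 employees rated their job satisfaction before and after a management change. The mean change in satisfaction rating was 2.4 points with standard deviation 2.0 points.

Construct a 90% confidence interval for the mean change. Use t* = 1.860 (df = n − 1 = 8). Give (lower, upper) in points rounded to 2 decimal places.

Paired design: SE = s_d/√n = 2.0/√9 = 0.6667.
t* = 1.860; margin of error = 1.860 × 0.6667 = 1.2401.
2.4 ± 1.2401 → (1.16, 3.64).

(1.16, 3.64)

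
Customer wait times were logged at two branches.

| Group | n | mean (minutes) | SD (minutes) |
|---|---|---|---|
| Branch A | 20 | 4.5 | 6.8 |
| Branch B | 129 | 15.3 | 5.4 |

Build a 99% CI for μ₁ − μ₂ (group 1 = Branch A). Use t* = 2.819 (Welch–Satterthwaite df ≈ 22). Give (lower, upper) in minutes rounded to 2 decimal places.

Per-group SEs: s₁/√n₁ = 6.8/√20 = 1.5205, s₂/√n₂ = 5.4/√129 = 0.4754.
Unpooled SE of the difference: √(2.31192025 + 0.22600516) = 1.5931.
Margin of error = t* · SE = 2.819 × 1.5931 = 4.4909.
x̄₁ − x̄₂ = 4.5 − 15.3 = -10.8000.
CI: -10.8000 ± 4.4909 = (-15.29, -6.31).

(-15.29, -6.31)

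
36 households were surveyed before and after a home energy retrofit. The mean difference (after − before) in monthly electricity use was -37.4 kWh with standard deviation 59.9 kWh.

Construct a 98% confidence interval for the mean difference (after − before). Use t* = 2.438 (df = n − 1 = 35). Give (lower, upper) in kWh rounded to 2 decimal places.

(-61.74, -13.06)

This is a matched-pairs design, so SE = s_d/√n = 59.9/√36 = 9.9833.
Margin = 2.438 × 9.9833 = 24.3393; the interval is -37.4 ± 24.3393 = (-61.74, -13.06).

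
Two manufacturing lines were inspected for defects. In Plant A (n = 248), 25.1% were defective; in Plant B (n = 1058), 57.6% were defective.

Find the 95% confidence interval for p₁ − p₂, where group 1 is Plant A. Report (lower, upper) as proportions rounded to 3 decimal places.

SE₁ = √(p̂₁(1−p̂₁)/n₁) = √(0.2510·0.7490/248) = 0.02753; SE₂ = √(0.5760·0.4240/1058) = 0.01519.
Independent samples: SE of the difference = √(SE₁² + SE₂²) = √(0.0007579009 + 0.0002307361) = 0.03144.
z* for 95% confidence is 1.960, so the margin of error is 1.960 × 0.03144 = 0.06162.
Point estimate p̂₁ − p̂₂ = 0.2510 − 0.5760 = -0.3250.
-0.3250 ± 0.06162 → (-0.387, -0.263).

(-0.387, -0.263)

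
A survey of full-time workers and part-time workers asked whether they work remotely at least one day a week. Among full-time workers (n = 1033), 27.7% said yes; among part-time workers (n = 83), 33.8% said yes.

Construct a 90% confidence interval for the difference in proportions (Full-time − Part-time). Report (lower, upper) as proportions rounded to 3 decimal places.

(-0.149, 0.027)

Each SE is √(p̂(1−p̂)/n): √(0.2770·0.7230/1033) = 0.01392 and √(0.3380·0.6620/83) = 0.05192.
SE(p̂₁ − p̂₂) = √(SE₁² + SE₂²) = √(0.0001937664 + 0.0026956864) = 0.05375, since the two samples are independent.
At 90% confidence z* = 1.645; margin = 1.645 × 0.05375 = 0.08842.
The difference is 0.2770 − 0.3380 = -0.0610, so the interval is -0.0610 ± 0.08842 = (-0.149, 0.027).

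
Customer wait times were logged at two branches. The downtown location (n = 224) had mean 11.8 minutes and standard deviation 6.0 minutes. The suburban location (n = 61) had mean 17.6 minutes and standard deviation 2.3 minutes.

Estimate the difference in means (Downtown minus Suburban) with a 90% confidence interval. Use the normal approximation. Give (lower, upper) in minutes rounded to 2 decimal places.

Standard errors of each mean: 6.0/√224 = 0.4009 and 2.3/√61 = 0.2945.
SE(x̄₁ − x̄₂) = √(0.4009² + 0.2945²) = 0.4974 for independent samples with unequal variances.
With z* = 1.645, the margin is 1.645 × 0.4974 = 0.8182.
x̄₁ − x̄₂ = 11.8 − 17.6 = -5.8000; the interval is -5.8000 ± 0.8182 = (-6.62, -4.98).

(-6.62, -4.98)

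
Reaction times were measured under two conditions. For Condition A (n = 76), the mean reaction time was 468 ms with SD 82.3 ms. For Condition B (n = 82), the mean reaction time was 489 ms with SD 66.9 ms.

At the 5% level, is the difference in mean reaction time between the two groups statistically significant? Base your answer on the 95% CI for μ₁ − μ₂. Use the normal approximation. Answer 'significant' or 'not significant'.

not significant

Standard errors of each mean: 82.3/√76 = 9.4405 and 66.9/√82 = 7.3879.
SE(x̄₁ − x̄₂) = √(9.4405² + 7.3879²) = 11.9877 for independent samples with unequal variances.
With z* = 1.960, the margin is 1.960 × 11.9877 = 23.4959.
x̄₁ − x̄₂ = 468 − 489 = -21.0000; the interval is -21.0000 ± 23.4959 = (-44.4959, 2.4959).
The interval (-44.4959, 2.4959) contains 0, so the difference is not significant.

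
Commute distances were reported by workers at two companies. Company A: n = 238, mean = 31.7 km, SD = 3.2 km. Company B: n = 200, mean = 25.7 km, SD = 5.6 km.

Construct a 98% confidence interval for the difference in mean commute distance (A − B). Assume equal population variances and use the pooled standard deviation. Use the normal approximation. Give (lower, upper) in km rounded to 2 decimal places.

(5.01, 6.99)

s_p = √[((n₁−1)s₁² + (n₂−1)s₂²)/(n₁+n₂−2)] = √[(237·3.2² + 199·5.6²)/436] = 4.4587.
SE = 4.4587·√(1/238 + 1/200) = 0.4277.
With z* = 2.326, margin = 2.326 × 0.4277 = 0.9948.
x̄₁ − x̄₂ = 31.7 − 25.7 = 6.0000; interval 6.0000 ± 0.9948 = (5.01, 6.99).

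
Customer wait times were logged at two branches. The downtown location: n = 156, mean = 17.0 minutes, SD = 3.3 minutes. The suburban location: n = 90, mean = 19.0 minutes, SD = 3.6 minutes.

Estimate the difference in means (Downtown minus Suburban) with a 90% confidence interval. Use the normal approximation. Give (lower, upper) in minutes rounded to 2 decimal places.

Per-group SEs: s₁/√n₁ = 3.3/√156 = 0.2642, s₂/√n₂ = 3.6/√90 = 0.3795.
Unpooled SE of the difference: √(0.06980164 + 0.14402025) = 0.4624.
Margin of error = z* · SE = 1.645 × 0.4624 = 0.7606.
x̄₁ − x̄₂ = 17.0 − 19.0 = -2.0000.
CI: -2.0000 ± 0.7606 = (-2.76, -1.24).

(-2.76, -1.24)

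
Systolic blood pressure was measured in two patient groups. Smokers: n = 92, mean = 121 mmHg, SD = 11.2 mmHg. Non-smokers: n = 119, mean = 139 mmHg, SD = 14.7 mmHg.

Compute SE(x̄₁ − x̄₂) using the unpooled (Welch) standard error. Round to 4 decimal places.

1.7831

Per-group SEs: s₁/√n₁ = 11.2/√92 = 1.1677, s₂/√n₂ = 14.7/√119 = 1.3475.
Unpooled SE of the difference: √(1.36352329 + 1.81575625) = 1.7831.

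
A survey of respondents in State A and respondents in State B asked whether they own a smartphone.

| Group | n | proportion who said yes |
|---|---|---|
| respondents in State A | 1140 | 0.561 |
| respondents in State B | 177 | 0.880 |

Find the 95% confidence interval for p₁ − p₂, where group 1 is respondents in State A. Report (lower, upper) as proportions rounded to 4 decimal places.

(-0.3749, -0.2631)

The two standard errors are √(0.5610×0.4390/1140) = 0.01470 and √(0.8800×0.1200/177) = 0.02443.
Because the samples are independent, SE_diff = √(0.01470² + 0.02443²) = 0.02851.
Using z* = 1.960 for 95%, ME = 1.960 × 0.02851 = 0.05588.
p̂₁ − p̂₂ = -0.3190; interval -0.3190 ± 0.05588 gives (-0.3749, -0.2631).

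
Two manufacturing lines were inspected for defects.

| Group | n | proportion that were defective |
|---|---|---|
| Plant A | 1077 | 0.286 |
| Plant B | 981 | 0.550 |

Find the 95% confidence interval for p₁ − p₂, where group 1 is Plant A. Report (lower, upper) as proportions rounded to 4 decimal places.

Each SE is √(p̂(1−p̂)/n): √(0.2860·0.7140/1077) = 0.01377 and √(0.5500·0.4500/981) = 0.01588.
SE(p̂₁ − p̂₂) = √(SE₁² + SE₂²) = √(0.0001896129 + 0.0002521744) = 0.02102, since the two samples are independent.
At 95% confidence z* = 1.960; margin = 1.960 × 0.02102 = 0.04120.
The difference is 0.2860 − 0.5500 = -0.2640, so the interval is -0.2640 ± 0.04120 = (-0.3052, -0.2228).

(-0.3052, -0.2228)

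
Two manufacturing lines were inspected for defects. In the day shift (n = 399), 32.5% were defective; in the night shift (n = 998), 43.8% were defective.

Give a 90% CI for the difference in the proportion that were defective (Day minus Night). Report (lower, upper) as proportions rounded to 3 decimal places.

(-0.159, -0.067)

Each SE is √(p̂(1−p̂)/n): √(0.3250·0.6750/399) = 0.02345 and √(0.4380·0.5620/998) = 0.01571.
SE(p̂₁ − p̂₂) = √(SE₁² + SE₂²) = √(0.0005499025 + 0.0002468041) = 0.02823, since the two samples are independent.
At 90% confidence z* = 1.645; margin = 1.645 × 0.02823 = 0.04644.
The difference is 0.3250 − 0.4380 = -0.1130, so the interval is -0.1130 ± 0.04644 = (-0.159, -0.067).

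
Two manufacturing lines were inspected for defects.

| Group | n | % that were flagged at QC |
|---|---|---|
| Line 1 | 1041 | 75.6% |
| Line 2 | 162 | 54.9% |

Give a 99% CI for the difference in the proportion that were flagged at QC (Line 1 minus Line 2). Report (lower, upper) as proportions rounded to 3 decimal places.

The two standard errors are √(0.7560×0.2440/1041) = 0.01331 and √(0.5490×0.4510/162) = 0.03909.
Because the samples are independent, SE_diff = √(0.01331² + 0.03909²) = 0.04129.
Using z* = 2.576 for 99%, ME = 2.576 × 0.04129 = 0.10636.
p̂₁ − p̂₂ = 0.2070; interval 0.2070 ± 0.10636 gives (0.101, 0.313).

(0.101, 0.313)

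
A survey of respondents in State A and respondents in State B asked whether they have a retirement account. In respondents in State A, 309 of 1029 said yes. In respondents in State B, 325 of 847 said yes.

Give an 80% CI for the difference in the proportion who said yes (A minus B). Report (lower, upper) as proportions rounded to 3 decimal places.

(-0.112, -0.055)

First, p̂₁ = 309/1029 = 0.3003; p̂₂ = 325/847 = 0.3837.
The two standard errors are √(0.3003×0.6997/1029) = 0.01429 and √(0.3837×0.6163/847) = 0.01671.
Because the samples are independent, SE_diff = √(0.01429² + 0.01671²) = 0.02199.
Using z* = 1.282 for 80%, ME = 1.282 × 0.02199 = 0.02819.
p̂₁ − p̂₂ = -0.0834; interval -0.0834 ± 0.02819 gives (-0.112, -0.055).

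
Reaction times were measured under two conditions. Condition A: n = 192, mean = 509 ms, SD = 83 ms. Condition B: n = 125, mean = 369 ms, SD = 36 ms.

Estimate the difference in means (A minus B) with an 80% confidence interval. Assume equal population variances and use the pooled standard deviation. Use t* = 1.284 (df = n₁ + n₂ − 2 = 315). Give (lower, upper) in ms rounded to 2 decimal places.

s_p = √[((n₁−1)s₁² + (n₂−1)s₂²)/(n₁+n₂−2)] = √[(191·83² + 124·36²)/315] = 68.4639.
SE = 68.4639·√(1/192 + 1/125) = 7.8684.
With t* = 1.284, margin = 1.284 × 7.8684 = 10.1030.
x̄₁ − x̄₂ = 509 − 369 = 140.0000; interval 140.0000 ± 10.1030 = (129.90, 150.10).

(129.90, 150.10)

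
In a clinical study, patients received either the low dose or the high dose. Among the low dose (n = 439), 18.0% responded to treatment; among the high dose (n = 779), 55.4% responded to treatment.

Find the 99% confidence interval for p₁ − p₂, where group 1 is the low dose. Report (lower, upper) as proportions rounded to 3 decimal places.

(-0.440, -0.308)

SE₁ = √(p̂₁(1−p̂₁)/n₁) = √(0.1800·0.8200/439) = 0.01834; SE₂ = √(0.5540·0.4460/779) = 0.01781.
Independent samples: SE of the difference = √(SE₁² + SE₂²) = √(0.0003363556 + 0.0003171961) = 0.02556.
z* for 99% confidence is 2.576, so the margin of error is 2.576 × 0.02556 = 0.06584.
Point estimate p̂₁ − p̂₂ = 0.1800 − 0.5540 = -0.3740.
-0.3740 ± 0.06584 → (-0.440, -0.308).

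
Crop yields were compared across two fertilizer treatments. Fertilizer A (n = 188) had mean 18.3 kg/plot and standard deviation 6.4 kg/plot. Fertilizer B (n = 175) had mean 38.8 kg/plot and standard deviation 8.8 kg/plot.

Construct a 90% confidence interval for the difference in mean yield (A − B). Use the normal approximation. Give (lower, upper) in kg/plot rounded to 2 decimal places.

(-21.84, -19.16)

Per-group SEs: s₁/√n₁ = 6.4/√188 = 0.4668, s₂/√n₂ = 8.8/√175 = 0.6652.
Unpooled SE of the difference: √(0.21790224 + 0.44249104) = 0.8126.
Margin of error = z* · SE = 1.645 × 0.8126 = 1.3367.
x̄₁ − x̄₂ = 18.3 − 38.8 = -20.5000.
CI: -20.5000 ± 1.3367 = (-21.84, -19.16).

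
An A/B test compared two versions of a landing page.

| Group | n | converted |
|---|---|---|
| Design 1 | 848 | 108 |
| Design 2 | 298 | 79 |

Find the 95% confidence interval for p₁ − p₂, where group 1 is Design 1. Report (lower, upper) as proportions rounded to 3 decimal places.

(-0.193, -0.083)

p̂₁ = 108/848 = 0.1274 and p̂₂ = 79/298 = 0.2651.
SE₁ = √(p̂₁(1−p̂₁)/n₁) = √(0.1274·0.8726/848) = 0.01145; SE₂ = √(0.2651·0.7349/298) = 0.02557.
Independent samples: SE of the difference = √(SE₁² + SE₂²) = √(0.0001311025 + 0.0006538249) = 0.02802.
z* for 95% confidence is 1.960, so the margin of error is 1.960 × 0.02802 = 0.05492.
Point estimate p̂₁ − p̂₂ = 0.1274 − 0.2651 = -0.1377.
-0.1377 ± 0.05492 → (-0.193, -0.083).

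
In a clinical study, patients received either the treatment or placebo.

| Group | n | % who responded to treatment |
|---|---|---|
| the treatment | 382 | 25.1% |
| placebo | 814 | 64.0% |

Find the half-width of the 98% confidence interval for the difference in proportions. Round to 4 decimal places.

0.0648

The two standard errors are √(0.2510×0.7490/382) = 0.02218 and √(0.6400×0.3600/814) = 0.01682.
Because the samples are independent, SE_diff = √(0.02218² + 0.01682²) = 0.02784.
Using z* = 2.326 for 98%, ME = 2.326 × 0.02784 = 0.06476.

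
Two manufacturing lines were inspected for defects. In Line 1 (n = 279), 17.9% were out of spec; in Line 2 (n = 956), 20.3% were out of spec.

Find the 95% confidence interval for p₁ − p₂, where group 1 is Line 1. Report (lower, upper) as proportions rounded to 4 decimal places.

(-0.0757, 0.0277)

The two standard errors are √(0.1790×0.8210/279) = 0.02295 and √(0.2030×0.7970/956) = 0.01301.
Because the samples are independent, SE_diff = √(0.02295² + 0.01301²) = 0.02638.
Using z* = 1.960 for 95%, ME = 1.960 × 0.02638 = 0.05170.
p̂₁ − p̂₂ = -0.0240; interval -0.0240 ± 0.05170 gives (-0.0757, 0.0277).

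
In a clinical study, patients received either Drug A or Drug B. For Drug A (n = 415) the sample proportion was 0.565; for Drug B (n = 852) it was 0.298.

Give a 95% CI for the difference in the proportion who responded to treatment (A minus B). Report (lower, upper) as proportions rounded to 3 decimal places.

(0.210, 0.324)

Each SE is √(p̂(1−p̂)/n): √(0.5650·0.4350/415) = 0.02434 and √(0.2980·0.7020/852) = 0.01567.
SE(p̂₁ − p̂₂) = √(SE₁² + SE₂²) = √(0.0005924356 + 0.0002455489) = 0.02895, since the two samples are independent.
At 95% confidence z* = 1.960; margin = 1.960 × 0.02895 = 0.05674.
The difference is 0.5650 − 0.2980 = 0.2670, so the interval is 0.2670 ± 0.05674 = (0.210, 0.324).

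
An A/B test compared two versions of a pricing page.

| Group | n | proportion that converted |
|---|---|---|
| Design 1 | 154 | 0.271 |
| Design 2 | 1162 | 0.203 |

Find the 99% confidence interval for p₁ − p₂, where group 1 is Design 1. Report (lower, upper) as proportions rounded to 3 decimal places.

(-0.029, 0.165)

The two standard errors are √(0.2710×0.7290/154) = 0.03582 and √(0.2030×0.7970/1162) = 0.01180.
Because the samples are independent, SE_diff = √(0.03582² + 0.01180²) = 0.03771.
Using z* = 2.576 for 99%, ME = 2.576 × 0.03771 = 0.09714.
p̂₁ − p̂₂ = 0.0680; interval 0.0680 ± 0.09714 gives (-0.029, 0.165).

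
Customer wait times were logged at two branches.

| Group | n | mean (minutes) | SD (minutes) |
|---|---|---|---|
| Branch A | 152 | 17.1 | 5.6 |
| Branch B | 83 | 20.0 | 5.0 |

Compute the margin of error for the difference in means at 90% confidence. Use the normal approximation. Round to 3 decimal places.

1.172

Per-group SEs: s₁/√n₁ = 5.6/√152 = 0.4542, s₂/√n₂ = 5.0/√83 = 0.5488.
Unpooled SE of the difference: √(0.20629764 + 0.30118144) = 0.7124.
Margin of error = z* · SE = 1.645 × 0.7124 = 1.1719.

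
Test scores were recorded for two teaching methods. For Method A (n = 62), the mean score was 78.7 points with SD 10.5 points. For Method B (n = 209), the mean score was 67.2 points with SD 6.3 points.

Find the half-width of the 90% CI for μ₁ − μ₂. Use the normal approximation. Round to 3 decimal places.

Standard errors of each mean: 10.5/√62 = 1.3335 and 6.3/√209 = 0.4358.
SE(x̄₁ − x̄₂) = √(1.3335² + 0.4358²) = 1.4029 for independent samples with unequal variances.
With z* = 1.645, the margin is 1.645 × 1.4029 = 2.3078.

2.308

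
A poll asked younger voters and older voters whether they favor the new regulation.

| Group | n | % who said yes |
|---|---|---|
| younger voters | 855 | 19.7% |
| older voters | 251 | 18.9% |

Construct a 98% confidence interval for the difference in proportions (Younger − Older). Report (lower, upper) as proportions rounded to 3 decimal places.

Each SE is √(p̂(1−p̂)/n): √(0.1970·0.8030/855) = 0.01360 and √(0.1890·0.8110/251) = 0.02471.
SE(p̂₁ − p̂₂) = √(SE₁² + SE₂²) = √(0.00018496 + 0.0006105841) = 0.02821, since the two samples are independent.
At 98% confidence z* = 2.326; margin = 2.326 × 0.02821 = 0.06562.
The difference is 0.1970 − 0.1890 = 0.0080, so the interval is 0.0080 ± 0.06562 = (-0.058, 0.074).

(-0.058, 0.074)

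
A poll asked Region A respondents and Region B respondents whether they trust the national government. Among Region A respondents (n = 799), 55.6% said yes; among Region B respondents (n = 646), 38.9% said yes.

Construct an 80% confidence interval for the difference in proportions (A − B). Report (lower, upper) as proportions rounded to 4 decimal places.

(0.1336, 0.2004)

Each SE is √(p̂(1−p̂)/n): √(0.5560·0.4440/799) = 0.01758 and √(0.3890·0.6110/646) = 0.01918.
SE(p̂₁ − p̂₂) = √(SE₁² + SE₂²) = √(0.0003090564 + 0.0003678724) = 0.02602, since the two samples are independent.
At 80% confidence z* = 1.282; margin = 1.282 × 0.02602 = 0.03336.
The difference is 0.5560 − 0.3890 = 0.1670, so the interval is 0.1670 ± 0.03336 = (0.1336, 0.2004).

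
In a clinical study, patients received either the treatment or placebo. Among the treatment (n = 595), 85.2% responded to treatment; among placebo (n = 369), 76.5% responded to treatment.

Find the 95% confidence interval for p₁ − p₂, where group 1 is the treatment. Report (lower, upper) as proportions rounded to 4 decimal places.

Each SE is √(p̂(1−p̂)/n): √(0.8520·0.1480/595) = 0.01456 and √(0.7650·0.2350/369) = 0.02207.
SE(p̂₁ − p̂₂) = √(SE₁² + SE₂²) = √(0.0002119936 + 0.0004870849) = 0.02644, since the two samples are independent.
At 95% confidence z* = 1.960; margin = 1.960 × 0.02644 = 0.05182.
The difference is 0.8520 − 0.7650 = 0.0870, so the interval is 0.0870 ± 0.05182 = (0.0352, 0.1388).

(0.0352, 0.1388)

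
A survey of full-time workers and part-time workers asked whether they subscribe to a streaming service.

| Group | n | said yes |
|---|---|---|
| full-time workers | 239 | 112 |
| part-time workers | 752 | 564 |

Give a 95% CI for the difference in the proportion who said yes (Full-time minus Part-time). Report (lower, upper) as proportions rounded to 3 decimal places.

Sample proportions: 112/239 = 0.4686, 564/752 = 0.7500.
Each SE is √(p̂(1−p̂)/n): √(0.4686·0.5314/239) = 0.03228 and √(0.7500·0.2500/752) = 0.01579.
SE(p̂₁ − p̂₂) = √(SE₁² + SE₂²) = √(0.0010419984 + 0.0002493241) = 0.03593, since the two samples are independent.
At 95% confidence z* = 1.960; margin = 1.960 × 0.03593 = 0.07042.
The difference is 0.4686 − 0.7500 = -0.2814, so the interval is -0.2814 ± 0.07042 = (-0.352, -0.211).

(-0.352, -0.211)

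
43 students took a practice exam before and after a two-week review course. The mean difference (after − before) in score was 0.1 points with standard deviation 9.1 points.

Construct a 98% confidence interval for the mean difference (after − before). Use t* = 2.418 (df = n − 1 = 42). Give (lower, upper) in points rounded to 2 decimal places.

(-3.26, 3.46)

Paired design: SE = s_d/√n = 9.1/√43 = 1.3877.
t* = 2.418; margin of error = 2.418 × 1.3877 = 3.3555.
0.1 ± 3.3555 → (-3.26, 3.46).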